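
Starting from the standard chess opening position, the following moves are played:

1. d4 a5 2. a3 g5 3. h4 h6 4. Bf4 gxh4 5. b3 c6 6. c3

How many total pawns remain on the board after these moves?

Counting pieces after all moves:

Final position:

  a b c d e f g h
  ─────────────────
8│♜ ♞ ♝ ♛ ♚ ♝ ♞ ♜│8
7│· ♟ · ♟ ♟ ♟ · ·│7
6│· · ♟ · · · · ♟│6
5│♟ · · · · · · ·│5
4│· · · ♙ · ♗ · ♟│4
3│♙ ♙ ♙ · · · · ·│3
2│· · · · ♙ ♙ ♙ ·│2
1│♖ ♘ · ♕ ♔ ♗ ♘ ♖│1
  ─────────────────
  a b c d e f g h


15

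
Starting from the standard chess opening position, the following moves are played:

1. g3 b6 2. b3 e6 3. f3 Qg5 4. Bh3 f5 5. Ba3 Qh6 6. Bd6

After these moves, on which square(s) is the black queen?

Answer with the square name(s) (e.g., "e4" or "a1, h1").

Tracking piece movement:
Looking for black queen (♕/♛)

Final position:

  a b c d e f g h
  ─────────────────
8│♜ ♞ ♝ · ♚ ♝ ♞ ♜│8
7│♟ · ♟ ♟ · · ♟ ♟│7
6│· ♟ · ♗ ♟ · · ♛│6
5│· · · · · ♟ · ·│5
4│· · · · · · · ·│4
3│· ♙ · · · ♙ ♙ ♗│3
2│♙ · ♙ ♙ ♙ · · ♙│2
1│♖ ♘ · ♕ ♔ · ♘ ♖│1
  ─────────────────
  a b c d e f g h


h6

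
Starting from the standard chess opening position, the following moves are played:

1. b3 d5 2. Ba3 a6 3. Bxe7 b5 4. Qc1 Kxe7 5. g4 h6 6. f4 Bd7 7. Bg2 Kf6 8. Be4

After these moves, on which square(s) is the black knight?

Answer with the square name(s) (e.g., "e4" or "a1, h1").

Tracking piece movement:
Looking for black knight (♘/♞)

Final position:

  a b c d e f g h
  ─────────────────
8│♜ ♞ · ♛ · ♝ ♞ ♜│8
7│· · ♟ ♝ · ♟ ♟ ·│7
6│♟ · · · · ♚ · ♟│6
5│· ♟ · ♟ · · · ·│5
4│· · · · ♗ ♙ ♙ ·│4
3│· ♙ · · · · · ·│3
2│♙ · ♙ ♙ ♙ · · ♙│2
1│♖ ♘ ♕ · ♔ · ♘ ♖│1
  ─────────────────
  a b c d e f g h


b8, g8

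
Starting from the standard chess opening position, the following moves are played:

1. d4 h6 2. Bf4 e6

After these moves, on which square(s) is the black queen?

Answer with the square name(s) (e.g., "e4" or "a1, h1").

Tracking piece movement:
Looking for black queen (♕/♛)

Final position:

  a b c d e f g h
  ─────────────────
8│♜ ♞ ♝ ♛ ♚ ♝ ♞ ♜│8
7│♟ ♟ ♟ ♟ · ♟ ♟ ·│7
6│· · · · ♟ · · ♟│6
5│· · · · · · · ·│5
4│· · · ♙ · ♗ · ·│4
3│· · · · · · · ·│3
2│♙ ♙ ♙ · ♙ ♙ ♙ ♙│2
1│♖ ♘ · ♕ ♔ ♗ ♘ ♖│1
  ─────────────────
  a b c d e f g h


d8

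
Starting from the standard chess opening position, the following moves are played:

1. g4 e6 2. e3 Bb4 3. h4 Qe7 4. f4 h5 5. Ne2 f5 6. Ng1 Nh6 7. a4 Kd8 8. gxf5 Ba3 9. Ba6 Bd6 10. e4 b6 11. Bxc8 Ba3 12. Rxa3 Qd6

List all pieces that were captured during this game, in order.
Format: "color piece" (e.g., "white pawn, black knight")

Tracking captures:
  gxf5: captured black pawn
  Bxc8: captured black bishop
  Rxa3: captured black bishop

black pawn, black bishop, black bishop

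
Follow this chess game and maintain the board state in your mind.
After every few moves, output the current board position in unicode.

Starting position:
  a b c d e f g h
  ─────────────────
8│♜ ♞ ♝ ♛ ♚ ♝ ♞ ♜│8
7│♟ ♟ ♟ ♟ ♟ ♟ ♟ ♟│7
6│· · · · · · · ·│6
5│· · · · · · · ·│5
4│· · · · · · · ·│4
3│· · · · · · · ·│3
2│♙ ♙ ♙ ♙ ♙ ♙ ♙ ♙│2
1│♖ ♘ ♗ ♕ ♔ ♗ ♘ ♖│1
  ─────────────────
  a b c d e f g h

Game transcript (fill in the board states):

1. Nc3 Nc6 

  a b c d e f g h
  ─────────────────
8│♜ · ♝ ♛ ♚ ♝ ♞ ♜│8
7│♟ ♟ ♟ ♟ ♟ ♟ ♟ ♟│7
6│· · ♞ · · · · ·│6
5│· · · · · · · ·│5
4│· · · · · · · ·│4
3│· · ♘ · · · · ·│3
2│♙ ♙ ♙ ♙ ♙ ♙ ♙ ♙│2
1│♖ · ♗ ♕ ♔ ♗ ♘ ♖│1
  ─────────────────
  a b c d e f g h

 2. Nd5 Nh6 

  a b c d e f g h
  ─────────────────
8│♜ · ♝ ♛ ♚ ♝ · ♜│8
7│♟ ♟ ♟ ♟ ♟ ♟ ♟ ♟│7
6│· · ♞ · · · · ♞│6
5│· · · ♘ · · · ·│5
4│· · · · · · · ·│4
3│· · · · · · · ·│3
2│♙ ♙ ♙ ♙ ♙ ♙ ♙ ♙│2
1│♖ · ♗ ♕ ♔ ♗ ♘ ♖│1
  ─────────────────
  a b c d e f g h

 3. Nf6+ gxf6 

  a b c d e f g h
  ─────────────────
8│♜ · ♝ ♛ ♚ ♝ · ♜│8
7│♟ ♟ ♟ ♟ ♟ ♟ · ♟│7
6│· · ♞ · · ♟ · ♞│6
5│· · · · · · · ·│5
4│· · · · · · · ·│4
3│· · · · · · · ·│3
2│♙ ♙ ♙ ♙ ♙ ♙ ♙ ♙│2
1│♖ · ♗ ♕ ♔ ♗ ♘ ♖│1
  ─────────────────
  a b c d e f g h

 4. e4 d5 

  a b c d e f g h
  ─────────────────
8│♜ · ♝ ♛ ♚ ♝ · ♜│8
7│♟ ♟ ♟ · ♟ ♟ · ♟│7
6│· · ♞ · · ♟ · ♞│6
5│· · · ♟ · · · ·│5
4│· · · · ♙ · · ·│4
3│· · · · · · · ·│3
2│♙ ♙ ♙ ♙ · ♙ ♙ ♙│2
1│♖ · ♗ ♕ ♔ ♗ ♘ ♖│1
  ─────────────────
  a b c d e f g h

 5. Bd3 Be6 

  a b c d e f g h
  ─────────────────
8│♜ · · ♛ ♚ ♝ · ♜│8
7│♟ ♟ ♟ · ♟ ♟ · ♟│7
6│· · ♞ · ♝ ♟ · ♞│6
5│· · · ♟ · · · ·│5
4│· · · · ♙ · · ·│4
3│· · · ♗ · · · ·│3
2│♙ ♙ ♙ ♙ · ♙ ♙ ♙│2
1│♖ · ♗ ♕ ♔ · ♘ ♖│1
  ─────────────────
  a b c d e f g h



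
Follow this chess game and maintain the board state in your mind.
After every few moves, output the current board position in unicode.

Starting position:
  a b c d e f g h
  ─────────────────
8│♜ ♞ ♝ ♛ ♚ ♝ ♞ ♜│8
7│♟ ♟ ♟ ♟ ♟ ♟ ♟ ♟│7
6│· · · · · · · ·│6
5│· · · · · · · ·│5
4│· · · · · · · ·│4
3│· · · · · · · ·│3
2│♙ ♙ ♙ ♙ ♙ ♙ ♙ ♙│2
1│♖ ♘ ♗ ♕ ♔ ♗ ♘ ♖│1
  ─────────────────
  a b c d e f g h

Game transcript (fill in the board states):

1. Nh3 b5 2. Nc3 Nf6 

  a b c d e f g h
  ─────────────────
8│♜ ♞ ♝ ♛ ♚ ♝ · ♜│8
7│♟ · ♟ ♟ ♟ ♟ ♟ ♟│7
6│· · · · · ♞ · ·│6
5│· ♟ · · · · · ·│5
4│· · · · · · · ·│4
3│· · ♘ · · · · ♘│3
2│♙ ♙ ♙ ♙ ♙ ♙ ♙ ♙│2
1│♖ · ♗ ♕ ♔ ♗ · ♖│1
  ─────────────────
  a b c d e f g h

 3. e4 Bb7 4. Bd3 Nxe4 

  a b c d e f g h
  ─────────────────
8│♜ ♞ · ♛ ♚ ♝ · ♜│8
7│♟ ♝ ♟ ♟ ♟ ♟ ♟ ♟│7
6│· · · · · · · ·│6
5│· ♟ · · · · · ·│5
4│· · · · ♞ · · ·│4
3│· · ♘ ♗ · · · ♘│3
2│♙ ♙ ♙ ♙ · ♙ ♙ ♙│2
1│♖ · ♗ ♕ ♔ · · ♖│1
  ─────────────────
  a b c d e f g h

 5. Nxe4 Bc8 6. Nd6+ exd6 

  a b c d e f g h
  ─────────────────
8│♜ ♞ ♝ ♛ ♚ ♝ · ♜│8
7│♟ · ♟ ♟ · ♟ ♟ ♟│7
6│· · · ♟ · · · ·│6
5│· ♟ · · · · · ·│5
4│· · · · · · · ·│4
3│· · · ♗ · · · ♘│3
2│♙ ♙ ♙ ♙ · ♙ ♙ ♙│2
1│♖ · ♗ ♕ ♔ · · ♖│1
  ─────────────────
  a b c d e f g h



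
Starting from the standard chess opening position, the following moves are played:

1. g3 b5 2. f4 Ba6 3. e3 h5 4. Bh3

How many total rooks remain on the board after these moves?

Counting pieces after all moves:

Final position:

  a b c d e f g h
  ─────────────────
8│♜ ♞ · ♛ ♚ ♝ ♞ ♜│8
7│♟ · ♟ ♟ ♟ ♟ ♟ ·│7
6│♝ · · · · · · ·│6
5│· ♟ · · · · · ♟│5
4│· · · · · ♙ · ·│4
3│· · · · ♙ · ♙ ♗│3
2│♙ ♙ ♙ ♙ · · · ♙│2
1│♖ ♘ ♗ ♕ ♔ · ♘ ♖│1
  ─────────────────
  a b c d e f g h


4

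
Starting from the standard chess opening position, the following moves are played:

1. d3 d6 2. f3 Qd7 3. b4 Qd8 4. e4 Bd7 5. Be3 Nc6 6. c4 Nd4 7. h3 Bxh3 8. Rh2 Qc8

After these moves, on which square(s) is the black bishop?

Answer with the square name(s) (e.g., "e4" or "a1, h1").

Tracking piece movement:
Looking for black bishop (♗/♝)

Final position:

  a b c d e f g h
  ─────────────────
8│♜ · ♛ · ♚ ♝ ♞ ♜│8
7│♟ ♟ ♟ · ♟ ♟ ♟ ♟│7
6│· · · ♟ · · · ·│6
5│· · · · · · · ·│5
4│· ♙ ♙ ♞ ♙ · · ·│4
3│· · · ♙ ♗ ♙ · ♝│3
2│♙ · · · · · ♙ ♖│2
1│♖ ♘ · ♕ ♔ ♗ ♘ ·│1
  ─────────────────
  a b c d e f g h


f8, h3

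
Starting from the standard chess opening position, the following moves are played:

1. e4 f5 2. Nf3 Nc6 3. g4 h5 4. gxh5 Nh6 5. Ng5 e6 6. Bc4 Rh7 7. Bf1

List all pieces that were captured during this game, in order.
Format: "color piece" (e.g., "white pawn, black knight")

Tracking captures:
  gxh5: captured black pawn

black pawn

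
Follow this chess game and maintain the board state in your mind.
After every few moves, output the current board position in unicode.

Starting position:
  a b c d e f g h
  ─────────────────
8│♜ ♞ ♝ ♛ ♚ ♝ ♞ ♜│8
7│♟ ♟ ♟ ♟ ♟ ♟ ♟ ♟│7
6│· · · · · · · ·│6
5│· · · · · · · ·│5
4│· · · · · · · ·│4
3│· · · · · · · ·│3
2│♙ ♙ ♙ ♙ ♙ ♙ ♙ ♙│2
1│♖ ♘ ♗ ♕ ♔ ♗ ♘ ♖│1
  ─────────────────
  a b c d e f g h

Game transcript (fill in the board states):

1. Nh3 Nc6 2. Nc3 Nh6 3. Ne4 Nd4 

  a b c d e f g h
  ─────────────────
8│♜ · ♝ ♛ ♚ ♝ · ♜│8
7│♟ ♟ ♟ ♟ ♟ ♟ ♟ ♟│7
6│· · · · · · · ♞│6
5│· · · · · · · ·│5
4│· · · ♞ ♘ · · ·│4
3│· · · · · · · ♘│3
2│♙ ♙ ♙ ♙ ♙ ♙ ♙ ♙│2
1│♖ · ♗ ♕ ♔ ♗ · ♖│1
  ─────────────────
  a b c d e f g h

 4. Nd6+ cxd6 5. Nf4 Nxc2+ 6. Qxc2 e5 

  a b c d e f g h
  ─────────────────
8│♜ · ♝ ♛ ♚ ♝ · ♜│8
7│♟ ♟ · ♟ · ♟ ♟ ♟│7
6│· · · ♟ · · · ♞│6
5│· · · · ♟ · · ·│5
4│· · · · · ♘ · ·│4
3│· · · · · · · ·│3
2│♙ ♙ ♕ ♙ ♙ ♙ ♙ ♙│2
1│♖ · ♗ · ♔ ♗ · ♖│1
  ─────────────────
  a b c d e f g h

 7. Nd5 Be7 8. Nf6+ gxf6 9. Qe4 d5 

  a b c d e f g h
  ─────────────────
8│♜ · ♝ ♛ ♚ · · ♜│8
7│♟ ♟ · ♟ ♝ ♟ · ♟│7
6│· · · · · ♟ · ♞│6
5│· · · ♟ ♟ · · ·│5
4│· · · · ♕ · · ·│4
3│· · · · · · · ·│3
2│♙ ♙ · ♙ ♙ ♙ ♙ ♙│2
1│♖ · ♗ · ♔ ♗ · ♖│1
  ─────────────────
  a b c d e f g h

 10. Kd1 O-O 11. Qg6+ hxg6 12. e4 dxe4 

  a b c d e f g h
  ─────────────────
8│♜ · ♝ ♛ · ♜ ♚ ·│8
7│♟ ♟ · ♟ ♝ ♟ · ·│7
6│· · · · · ♟ ♟ ♞│6
5│· · · · ♟ · · ·│5
4│· · · · ♟ · · ·│4
3│· · · · · · · ·│3
2│♙ ♙ · ♙ · ♙ ♙ ♙│2
1│♖ · ♗ ♔ · ♗ · ♖│1
  ─────────────────
  a b c d e f g h

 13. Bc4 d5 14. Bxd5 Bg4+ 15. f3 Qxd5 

  a b c d e f g h
  ─────────────────
8│♜ · · · · ♜ ♚ ·│8
7│♟ ♟ · · ♝ ♟ · ·│7
6│· · · · · ♟ ♟ ♞│6
5│· · · ♛ ♟ · · ·│5
4│· · · · ♟ · ♝ ·│4
3│· · · · · ♙ · ·│3
2│♙ ♙ · ♙ · · ♙ ♙│2
1│♖ · ♗ ♔ · · · ♖│1
  ─────────────────
  a b c d e f g h



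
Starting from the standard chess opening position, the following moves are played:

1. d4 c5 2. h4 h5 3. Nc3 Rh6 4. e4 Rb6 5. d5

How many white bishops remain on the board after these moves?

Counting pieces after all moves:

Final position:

  a b c d e f g h
  ─────────────────
8│♜ ♞ ♝ ♛ ♚ ♝ ♞ ·│8
7│♟ ♟ · ♟ ♟ ♟ ♟ ·│7
6│· ♜ · · · · · ·│6
5│· · ♟ ♙ · · · ♟│5
4│· · · · ♙ · · ♙│4
3│· · ♘ · · · · ·│3
2│♙ ♙ ♙ · · ♙ ♙ ·│2
1│♖ · ♗ ♕ ♔ ♗ ♘ ♖│1
  ─────────────────
  a b c d e f g h


2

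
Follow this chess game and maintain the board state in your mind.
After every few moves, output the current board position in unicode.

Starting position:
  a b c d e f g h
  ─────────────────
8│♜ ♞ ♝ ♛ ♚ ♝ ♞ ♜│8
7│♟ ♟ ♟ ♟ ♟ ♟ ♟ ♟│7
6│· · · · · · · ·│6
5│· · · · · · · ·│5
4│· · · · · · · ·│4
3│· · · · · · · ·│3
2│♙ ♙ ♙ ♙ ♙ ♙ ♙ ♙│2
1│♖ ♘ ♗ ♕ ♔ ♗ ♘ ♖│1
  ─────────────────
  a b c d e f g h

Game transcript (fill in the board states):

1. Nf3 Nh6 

  a b c d e f g h
  ─────────────────
8│♜ ♞ ♝ ♛ ♚ ♝ · ♜│8
7│♟ ♟ ♟ ♟ ♟ ♟ ♟ ♟│7
6│· · · · · · · ♞│6
5│· · · · · · · ·│5
4│· · · · · · · ·│4
3│· · · · · ♘ · ·│3
2│♙ ♙ ♙ ♙ ♙ ♙ ♙ ♙│2
1│♖ ♘ ♗ ♕ ♔ ♗ · ♖│1
  ─────────────────
  a b c d e f g h

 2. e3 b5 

  a b c d e f g h
  ─────────────────
8│♜ ♞ ♝ ♛ ♚ ♝ · ♜│8
7│♟ · ♟ ♟ ♟ ♟ ♟ ♟│7
6│· · · · · · · ♞│6
5│· ♟ · · · · · ·│5
4│· · · · · · · ·│4
3│· · · · ♙ ♘ · ·│3
2│♙ ♙ ♙ ♙ · ♙ ♙ ♙│2
1│♖ ♘ ♗ ♕ ♔ ♗ · ♖│1
  ─────────────────
  a b c d e f g h

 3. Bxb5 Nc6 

  a b c d e f g h
  ─────────────────
8│♜ · ♝ ♛ ♚ ♝ · ♜│8
7│♟ · ♟ ♟ ♟ ♟ ♟ ♟│7
6│· · ♞ · · · · ♞│6
5│· ♗ · · · · · ·│5
4│· · · · · · · ·│4
3│· · · · ♙ ♘ · ·│3
2│♙ ♙ ♙ ♙ · ♙ ♙ ♙│2
1│♖ ♘ ♗ ♕ ♔ · · ♖│1
  ─────────────────
  a b c d e f g h

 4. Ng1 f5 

  a b c d e f g h
  ─────────────────
8│♜ · ♝ ♛ ♚ ♝ · ♜│8
7│♟ · ♟ ♟ ♟ · ♟ ♟│7
6│· · ♞ · · · · ♞│6
5│· ♗ · · · ♟ · ·│5
4│· · · · · · · ·│4
3│· · · · ♙ · · ·│3
2│♙ ♙ ♙ ♙ · ♙ ♙ ♙│2
1│♖ ♘ ♗ ♕ ♔ · ♘ ♖│1
  ─────────────────
  a b c d e f g h



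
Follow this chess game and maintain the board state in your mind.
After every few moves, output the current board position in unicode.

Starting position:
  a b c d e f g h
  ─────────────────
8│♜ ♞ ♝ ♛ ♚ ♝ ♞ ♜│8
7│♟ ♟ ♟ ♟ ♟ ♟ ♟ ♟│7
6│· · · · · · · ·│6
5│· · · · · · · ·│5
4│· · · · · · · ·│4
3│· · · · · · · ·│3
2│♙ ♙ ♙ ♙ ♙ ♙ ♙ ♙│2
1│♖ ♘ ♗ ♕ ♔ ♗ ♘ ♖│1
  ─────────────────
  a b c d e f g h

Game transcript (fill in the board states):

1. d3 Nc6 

  a b c d e f g h
  ─────────────────
8│♜ · ♝ ♛ ♚ ♝ ♞ ♜│8
7│♟ ♟ ♟ ♟ ♟ ♟ ♟ ♟│7
6│· · ♞ · · · · ·│6
5│· · · · · · · ·│5
4│· · · · · · · ·│4
3│· · · ♙ · · · ·│3
2│♙ ♙ ♙ · ♙ ♙ ♙ ♙│2
1│♖ ♘ ♗ ♕ ♔ ♗ ♘ ♖│1
  ─────────────────
  a b c d e f g h

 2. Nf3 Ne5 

  a b c d e f g h
  ─────────────────
8│♜ · ♝ ♛ ♚ ♝ ♞ ♜│8
7│♟ ♟ ♟ ♟ ♟ ♟ ♟ ♟│7
6│· · · · · · · ·│6
5│· · · · ♞ · · ·│5
4│· · · · · · · ·│4
3│· · · ♙ · ♘ · ·│3
2│♙ ♙ ♙ · ♙ ♙ ♙ ♙│2
1│♖ ♘ ♗ ♕ ♔ ♗ · ♖│1
  ─────────────────
  a b c d e f g h

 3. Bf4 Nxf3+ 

  a b c d e f g h
  ─────────────────
8│♜ · ♝ ♛ ♚ ♝ ♞ ♜│8
7│♟ ♟ ♟ ♟ ♟ ♟ ♟ ♟│7
6│· · · · · · · ·│6
5│· · · · · · · ·│5
4│· · · · · ♗ · ·│4
3│· · · ♙ · ♞ · ·│3
2│♙ ♙ ♙ · ♙ ♙ ♙ ♙│2
1│♖ ♘ · ♕ ♔ ♗ · ♖│1
  ─────────────────
  a b c d e f g h

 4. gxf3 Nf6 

  a b c d e f g h
  ─────────────────
8│♜ · ♝ ♛ ♚ ♝ · ♜│8
7│♟ ♟ ♟ ♟ ♟ ♟ ♟ ♟│7
6│· · · · · ♞ · ·│6
5│· · · · · · · ·│5
4│· · · · · ♗ · ·│4
3│· · · ♙ · ♙ · ·│3
2│♙ ♙ ♙ · ♙ ♙ · ♙│2
1│♖ ♘ · ♕ ♔ ♗ · ♖│1
  ─────────────────
  a b c d e f g h

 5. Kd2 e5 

  a b c d e f g h
  ─────────────────
8│♜ · ♝ ♛ ♚ ♝ · ♜│8
7│♟ ♟ ♟ ♟ · ♟ ♟ ♟│7
6│· · · · · ♞ · ·│6
5│· · · · ♟ · · ·│5
4│· · · · · ♗ · ·│4
3│· · · ♙ · ♙ · ·│3
2│♙ ♙ ♙ ♔ ♙ ♙ · ♙│2
1│♖ ♘ · ♕ · ♗ · ♖│1
  ─────────────────
  a b c d e f g h



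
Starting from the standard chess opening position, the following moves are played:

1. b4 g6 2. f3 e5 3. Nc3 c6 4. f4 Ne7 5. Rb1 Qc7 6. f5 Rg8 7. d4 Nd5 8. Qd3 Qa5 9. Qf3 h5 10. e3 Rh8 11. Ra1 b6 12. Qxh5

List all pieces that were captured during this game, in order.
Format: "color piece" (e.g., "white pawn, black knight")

Tracking captures:
  Qxh5: captured black pawn

black pawn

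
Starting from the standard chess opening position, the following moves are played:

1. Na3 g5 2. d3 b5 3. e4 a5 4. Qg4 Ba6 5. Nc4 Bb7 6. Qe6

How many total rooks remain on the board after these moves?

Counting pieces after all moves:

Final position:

  a b c d e f g h
  ─────────────────
8│♜ ♞ · ♛ ♚ ♝ ♞ ♜│8
7│· ♝ ♟ ♟ ♟ ♟ · ♟│7
6│· · · · ♕ · · ·│6
5│♟ ♟ · · · · ♟ ·│5
4│· · ♘ · ♙ · · ·│4
3│· · · ♙ · · · ·│3
2│♙ ♙ ♙ · · ♙ ♙ ♙│2
1│♖ · ♗ · ♔ ♗ ♘ ♖│1
  ─────────────────
  a b c d e f g h


4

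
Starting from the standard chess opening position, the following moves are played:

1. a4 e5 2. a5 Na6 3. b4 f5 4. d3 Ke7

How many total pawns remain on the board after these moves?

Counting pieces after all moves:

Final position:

  a b c d e f g h
  ─────────────────
8│♜ · ♝ ♛ · ♝ ♞ ♜│8
7│♟ ♟ ♟ ♟ ♚ · ♟ ♟│7
6│♞ · · · · · · ·│6
5│♙ · · · ♟ ♟ · ·│5
4│· ♙ · · · · · ·│4
3│· · · ♙ · · · ·│3
2│· · ♙ · ♙ ♙ ♙ ♙│2
1│♖ ♘ ♗ ♕ ♔ ♗ ♘ ♖│1
  ─────────────────
  a b c d e f g h


16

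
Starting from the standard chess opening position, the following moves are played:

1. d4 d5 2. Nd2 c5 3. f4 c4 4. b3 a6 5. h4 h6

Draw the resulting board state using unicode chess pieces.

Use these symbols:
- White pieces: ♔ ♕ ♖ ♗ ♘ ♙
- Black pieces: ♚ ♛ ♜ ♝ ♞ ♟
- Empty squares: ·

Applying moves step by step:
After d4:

♜ ♞ ♝ ♛ ♚ ♝ ♞ ♜
♟ ♟ ♟ ♟ ♟ ♟ ♟ ♟
· · · · · · · ·
· · · · · · · ·
· · · ♙ · · · ·
· · · · · · · ·
♙ ♙ ♙ · ♙ ♙ ♙ ♙
♖ ♘ ♗ ♕ ♔ ♗ ♘ ♖


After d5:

♜ ♞ ♝ ♛ ♚ ♝ ♞ ♜
♟ ♟ ♟ · ♟ ♟ ♟ ♟
· · · · · · · ·
· · · ♟ · · · ·
· · · ♙ · · · ·
· · · · · · · ·
♙ ♙ ♙ · ♙ ♙ ♙ ♙
♖ ♘ ♗ ♕ ♔ ♗ ♘ ♖


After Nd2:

♜ ♞ ♝ ♛ ♚ ♝ ♞ ♜
♟ ♟ ♟ · ♟ ♟ ♟ ♟
· · · · · · · ·
· · · ♟ · · · ·
· · · ♙ · · · ·
· · · · · · · ·
♙ ♙ ♙ ♘ ♙ ♙ ♙ ♙
♖ · ♗ ♕ ♔ ♗ ♘ ♖


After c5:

♜ ♞ ♝ ♛ ♚ ♝ ♞ ♜
♟ ♟ · · ♟ ♟ ♟ ♟
· · · · · · · ·
· · ♟ ♟ · · · ·
· · · ♙ · · · ·
· · · · · · · ·
♙ ♙ ♙ ♘ ♙ ♙ ♙ ♙
♖ · ♗ ♕ ♔ ♗ ♘ ♖


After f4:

♜ ♞ ♝ ♛ ♚ ♝ ♞ ♜
♟ ♟ · · ♟ ♟ ♟ ♟
· · · · · · · ·
· · ♟ ♟ · · · ·
· · · ♙ · ♙ · ·
· · · · · · · ·
♙ ♙ ♙ ♘ ♙ · ♙ ♙
♖ · ♗ ♕ ♔ ♗ ♘ ♖


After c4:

♜ ♞ ♝ ♛ ♚ ♝ ♞ ♜
♟ ♟ · · ♟ ♟ ♟ ♟
· · · · · · · ·
· · · ♟ · · · ·
· · ♟ ♙ · ♙ · ·
· · · · · · · ·
♙ ♙ ♙ ♘ ♙ · ♙ ♙
♖ · ♗ ♕ ♔ ♗ ♘ ♖


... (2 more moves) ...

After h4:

♜ ♞ ♝ ♛ ♚ ♝ ♞ ♜
· ♟ · · ♟ ♟ ♟ ♟
♟ · · · · · · ·
· · · ♟ · · · ·
· · ♟ ♙ · ♙ · ♙
· ♙ · · · · · ·
♙ · ♙ ♘ ♙ · ♙ ·
♖ · ♗ ♕ ♔ ♗ ♘ ♖


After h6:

♜ ♞ ♝ ♛ ♚ ♝ ♞ ♜
· ♟ · · ♟ ♟ ♟ ·
♟ · · · · · · ♟
· · · ♟ · · · ·
· · ♟ ♙ · ♙ · ♙
· ♙ · · · · · ·
♙ · ♙ ♘ ♙ · ♙ ·
♖ · ♗ ♕ ♔ ♗ ♘ ♖



  a b c d e f g h
  ─────────────────
8│♜ ♞ ♝ ♛ ♚ ♝ ♞ ♜│8
7│· ♟ · · ♟ ♟ ♟ ·│7
6│♟ · · · · · · ♟│6
5│· · · ♟ · · · ·│5
4│· · ♟ ♙ · ♙ · ♙│4
3│· ♙ · · · · · ·│3
2│♙ · ♙ ♘ ♙ · ♙ ·│2
1│♖ · ♗ ♕ ♔ ♗ ♘ ♖│1
  ─────────────────
  a b c d e f g h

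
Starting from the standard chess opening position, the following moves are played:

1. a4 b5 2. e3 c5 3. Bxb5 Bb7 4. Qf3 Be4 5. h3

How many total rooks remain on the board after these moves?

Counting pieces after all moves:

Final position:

  a b c d e f g h
  ─────────────────
8│♜ ♞ · ♛ ♚ ♝ ♞ ♜│8
7│♟ · · ♟ ♟ ♟ ♟ ♟│7
6│· · · · · · · ·│6
5│· ♗ ♟ · · · · ·│5
4│♙ · · · ♝ · · ·│4
3│· · · · ♙ ♕ · ♙│3
2│· ♙ ♙ ♙ · ♙ ♙ ·│2
1│♖ ♘ ♗ · ♔ · ♘ ♖│1
  ─────────────────
  a b c d e f g h


4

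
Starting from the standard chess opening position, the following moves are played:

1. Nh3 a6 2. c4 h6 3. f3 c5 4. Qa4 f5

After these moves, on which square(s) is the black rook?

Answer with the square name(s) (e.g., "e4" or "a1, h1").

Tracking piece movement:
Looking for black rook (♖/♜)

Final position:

  a b c d e f g h
  ─────────────────
8│♜ ♞ ♝ ♛ ♚ ♝ ♞ ♜│8
7│· ♟ · ♟ ♟ · ♟ ·│7
6│♟ · · · · · · ♟│6
5│· · ♟ · · ♟ · ·│5
4│♕ · ♙ · · · · ·│4
3│· · · · · ♙ · ♘│3
2│♙ ♙ · ♙ ♙ · ♙ ♙│2
1│♖ ♘ ♗ · ♔ ♗ · ♖│1
  ─────────────────
  a b c d e f g h


a8, h8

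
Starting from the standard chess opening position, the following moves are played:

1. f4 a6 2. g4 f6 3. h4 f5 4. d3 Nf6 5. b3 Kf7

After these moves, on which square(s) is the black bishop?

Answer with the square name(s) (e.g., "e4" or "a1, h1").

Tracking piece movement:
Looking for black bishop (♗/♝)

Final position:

  a b c d e f g h
  ─────────────────
8│♜ ♞ ♝ ♛ · ♝ · ♜│8
7│· ♟ ♟ ♟ ♟ ♚ ♟ ♟│7
6│♟ · · · · ♞ · ·│6
5│· · · · · ♟ · ·│5
4│· · · · · ♙ ♙ ♙│4
3│· ♙ · ♙ · · · ·│3
2│♙ · ♙ · ♙ · · ·│2
1│♖ ♘ ♗ ♕ ♔ ♗ ♘ ♖│1
  ─────────────────
  a b c d e f g h


c8, f8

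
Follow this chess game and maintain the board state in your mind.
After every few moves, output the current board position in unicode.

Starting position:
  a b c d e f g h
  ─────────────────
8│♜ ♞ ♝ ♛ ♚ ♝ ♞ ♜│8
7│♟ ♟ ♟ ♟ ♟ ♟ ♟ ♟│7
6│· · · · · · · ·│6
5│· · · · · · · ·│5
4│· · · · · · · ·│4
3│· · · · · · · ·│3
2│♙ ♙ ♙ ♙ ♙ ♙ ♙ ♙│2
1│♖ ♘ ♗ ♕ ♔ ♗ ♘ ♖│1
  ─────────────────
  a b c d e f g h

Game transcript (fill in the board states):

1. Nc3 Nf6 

  a b c d e f g h
  ─────────────────
8│♜ ♞ ♝ ♛ ♚ ♝ · ♜│8
7│♟ ♟ ♟ ♟ ♟ ♟ ♟ ♟│7
6│· · · · · ♞ · ·│6
5│· · · · · · · ·│5
4│· · · · · · · ·│4
3│· · ♘ · · · · ·│3
2│♙ ♙ ♙ ♙ ♙ ♙ ♙ ♙│2
1│♖ · ♗ ♕ ♔ ♗ ♘ ♖│1
  ─────────────────
  a b c d e f g h

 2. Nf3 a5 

  a b c d e f g h
  ─────────────────
8│♜ ♞ ♝ ♛ ♚ ♝ · ♜│8
7│· ♟ ♟ ♟ ♟ ♟ ♟ ♟│7
6│· · · · · ♞ · ·│6
5│♟ · · · · · · ·│5
4│· · · · · · · ·│4
3│· · ♘ · · ♘ · ·│3
2│♙ ♙ ♙ ♙ ♙ ♙ ♙ ♙│2
1│♖ · ♗ ♕ ♔ ♗ · ♖│1
  ─────────────────
  a b c d e f g h

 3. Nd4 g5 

  a b c d e f g h
  ─────────────────
8│♜ ♞ ♝ ♛ ♚ ♝ · ♜│8
7│· ♟ ♟ ♟ ♟ ♟ · ♟│7
6│· · · · · ♞ · ·│6
5│♟ · · · · · ♟ ·│5
4│· · · ♘ · · · ·│4
3│· · ♘ · · · · ·│3
2│♙ ♙ ♙ ♙ ♙ ♙ ♙ ♙│2
1│♖ · ♗ ♕ ♔ ♗ · ♖│1
  ─────────────────
  a b c d e f g h

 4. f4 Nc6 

  a b c d e f g h
  ─────────────────
8│♜ · ♝ ♛ ♚ ♝ · ♜│8
7│· ♟ ♟ ♟ ♟ ♟ · ♟│7
6│· · ♞ · · ♞ · ·│6
5│♟ · · · · · ♟ ·│5
4│· · · ♘ · ♙ · ·│4
3│· · ♘ · · · · ·│3
2│♙ ♙ ♙ ♙ ♙ · ♙ ♙│2
1│♖ · ♗ ♕ ♔ ♗ · ♖│1
  ─────────────────
  a b c d e f g h



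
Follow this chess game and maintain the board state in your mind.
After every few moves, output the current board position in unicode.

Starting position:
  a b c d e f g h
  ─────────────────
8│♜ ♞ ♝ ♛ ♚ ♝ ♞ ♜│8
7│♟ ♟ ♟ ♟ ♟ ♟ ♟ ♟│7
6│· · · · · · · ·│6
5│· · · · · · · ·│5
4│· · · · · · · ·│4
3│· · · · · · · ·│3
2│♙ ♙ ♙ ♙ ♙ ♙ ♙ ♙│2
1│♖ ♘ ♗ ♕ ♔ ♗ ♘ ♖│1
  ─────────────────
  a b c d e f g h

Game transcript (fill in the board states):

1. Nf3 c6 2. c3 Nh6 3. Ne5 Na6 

  a b c d e f g h
  ─────────────────
8│♜ · ♝ ♛ ♚ ♝ · ♜│8
7│♟ ♟ · ♟ ♟ ♟ ♟ ♟│7
6│♞ · ♟ · · · · ♞│6
5│· · · · ♘ · · ·│5
4│· · · · · · · ·│4
3│· · ♙ · · · · ·│3
2│♙ ♙ · ♙ ♙ ♙ ♙ ♙│2
1│♖ ♘ ♗ ♕ ♔ ♗ · ♖│1
  ─────────────────
  a b c d e f g h

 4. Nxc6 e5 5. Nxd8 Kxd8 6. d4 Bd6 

  a b c d e f g h
  ─────────────────
8│♜ · ♝ ♚ · · · ♜│8
7│♟ ♟ · ♟ · ♟ ♟ ♟│7
6│♞ · · ♝ · · · ♞│6
5│· · · · ♟ · · ·│5
4│· · · ♙ · · · ·│4
3│· · ♙ · · · · ·│3
2│♙ ♙ · · ♙ ♙ ♙ ♙│2
1│♖ ♘ ♗ ♕ ♔ ♗ · ♖│1
  ─────────────────
  a b c d e f g h

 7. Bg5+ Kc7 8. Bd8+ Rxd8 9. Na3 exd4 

  a b c d e f g h
  ─────────────────
8│♜ · ♝ ♜ · · · ·│8
7│♟ ♟ ♚ ♟ · ♟ ♟ ♟│7
6│♞ · · ♝ · · · ♞│6
5│· · · · · · · ·│5
4│· · · ♟ · · · ·│4
3│♘ · ♙ · · · · ·│3
2│♙ ♙ · · ♙ ♙ ♙ ♙│2
1│♖ · · ♕ ♔ ♗ · ♖│1
  ─────────────────
  a b c d e f g h

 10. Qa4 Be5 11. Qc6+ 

  a b c d e f g h
  ─────────────────
8│♜ · ♝ ♜ · · · ·│8
7│♟ ♟ ♚ ♟ · ♟ ♟ ♟│7
6│♞ · ♕ · · · · ♞│6
5│· · · · ♝ · · ·│5
4│· · · ♟ · · · ·│4
3│♘ · ♙ · · · · ·│3
2│♙ ♙ · · ♙ ♙ ♙ ♙│2
1│♖ · · · ♔ ♗ · ♖│1
  ─────────────────
  a b c d e f g h


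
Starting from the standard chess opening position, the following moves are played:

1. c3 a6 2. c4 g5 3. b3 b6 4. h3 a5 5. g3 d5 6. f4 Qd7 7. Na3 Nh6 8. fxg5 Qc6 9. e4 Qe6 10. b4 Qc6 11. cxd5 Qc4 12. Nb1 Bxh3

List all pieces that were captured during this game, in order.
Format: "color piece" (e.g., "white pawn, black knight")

Tracking captures:
  fxg5: captured black pawn
  cxd5: captured black pawn
  Bxh3: captured white pawn

black pawn, black pawn, white pawn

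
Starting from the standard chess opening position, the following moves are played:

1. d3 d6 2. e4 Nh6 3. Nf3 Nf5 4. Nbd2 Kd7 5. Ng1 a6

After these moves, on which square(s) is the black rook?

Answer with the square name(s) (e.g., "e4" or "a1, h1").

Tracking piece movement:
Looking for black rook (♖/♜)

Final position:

  a b c d e f g h
  ─────────────────
8│♜ ♞ ♝ ♛ · ♝ · ♜│8
7│· ♟ ♟ ♚ ♟ ♟ ♟ ♟│7
6│♟ · · ♟ · · · ·│6
5│· · · · · ♞ · ·│5
4│· · · · ♙ · · ·│4
3│· · · ♙ · · · ·│3
2│♙ ♙ ♙ ♘ · ♙ ♙ ♙│2
1│♖ · ♗ ♕ ♔ ♗ ♘ ♖│1
  ─────────────────
  a b c d e f g h


a8, h8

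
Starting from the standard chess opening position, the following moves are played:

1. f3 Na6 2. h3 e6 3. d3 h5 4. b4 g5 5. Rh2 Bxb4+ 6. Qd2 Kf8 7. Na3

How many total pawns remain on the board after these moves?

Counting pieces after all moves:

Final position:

  a b c d e f g h
  ─────────────────
8│♜ · ♝ ♛ · ♚ ♞ ♜│8
7│♟ ♟ ♟ ♟ · ♟ · ·│7
6│♞ · · · ♟ · · ·│6
5│· · · · · · ♟ ♟│5
4│· ♝ · · · · · ·│4
3│♘ · · ♙ · ♙ · ♙│3
2│♙ · ♙ ♕ ♙ · ♙ ♖│2
1│♖ · ♗ · ♔ ♗ ♘ ·│1
  ─────────────────
  a b c d e f g h


15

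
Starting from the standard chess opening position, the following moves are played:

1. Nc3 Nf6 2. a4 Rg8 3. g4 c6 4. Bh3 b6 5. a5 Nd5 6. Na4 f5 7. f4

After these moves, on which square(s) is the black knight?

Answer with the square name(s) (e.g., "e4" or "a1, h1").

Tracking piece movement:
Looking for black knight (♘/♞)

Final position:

  a b c d e f g h
  ─────────────────
8│♜ ♞ ♝ ♛ ♚ ♝ ♜ ·│8
7│♟ · · ♟ ♟ · ♟ ♟│7
6│· ♟ ♟ · · · · ·│6
5│♙ · · ♞ · ♟ · ·│5
4│♘ · · · · ♙ ♙ ·│4
3│· · · · · · · ♗│3
2│· ♙ ♙ ♙ ♙ · · ♙│2
1│♖ · ♗ ♕ ♔ · ♘ ♖│1
  ─────────────────
  a b c d e f g h


b8, d5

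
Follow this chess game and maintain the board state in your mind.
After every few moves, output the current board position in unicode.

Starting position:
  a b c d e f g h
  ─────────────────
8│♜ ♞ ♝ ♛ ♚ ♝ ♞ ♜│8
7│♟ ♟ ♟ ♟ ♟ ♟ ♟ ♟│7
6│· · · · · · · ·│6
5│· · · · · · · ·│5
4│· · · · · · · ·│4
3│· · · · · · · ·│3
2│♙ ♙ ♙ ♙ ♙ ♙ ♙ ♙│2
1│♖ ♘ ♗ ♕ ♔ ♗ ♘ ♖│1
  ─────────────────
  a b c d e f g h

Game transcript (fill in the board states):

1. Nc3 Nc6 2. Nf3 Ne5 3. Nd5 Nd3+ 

  a b c d e f g h
  ─────────────────
8│♜ · ♝ ♛ ♚ ♝ ♞ ♜│8
7│♟ ♟ ♟ ♟ ♟ ♟ ♟ ♟│7
6│· · · · · · · ·│6
5│· · · ♘ · · · ·│5
4│· · · · · · · ·│4
3│· · · ♞ · ♘ · ·│3
2│♙ ♙ ♙ ♙ ♙ ♙ ♙ ♙│2
1│♖ · ♗ ♕ ♔ ♗ · ♖│1
  ─────────────────
  a b c d e f g h

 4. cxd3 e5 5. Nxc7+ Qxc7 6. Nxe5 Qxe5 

  a b c d e f g h
  ─────────────────
8│♜ · ♝ · ♚ ♝ ♞ ♜│8
7│♟ ♟ · ♟ · ♟ ♟ ♟│7
6│· · · · · · · ·│6
5│· · · · ♛ · · ·│5
4│· · · · · · · ·│4
3│· · · ♙ · · · ·│3
2│♙ ♙ · ♙ ♙ ♙ ♙ ♙│2
1│♖ · ♗ ♕ ♔ ♗ · ♖│1
  ─────────────────
  a b c d e f g h

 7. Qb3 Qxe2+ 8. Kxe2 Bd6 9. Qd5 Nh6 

  a b c d e f g h
  ─────────────────
8│♜ · ♝ · ♚ · · ♜│8
7│♟ ♟ · ♟ · ♟ ♟ ♟│7
6│· · · ♝ · · · ♞│6
5│· · · ♕ · · · ·│5
4│· · · · · · · ·│4
3│· · · ♙ · · · ·│3
2│♙ ♙ · ♙ ♔ ♙ ♙ ♙│2
1│♖ · ♗ · · ♗ · ♖│1
  ─────────────────
  a b c d e f g h

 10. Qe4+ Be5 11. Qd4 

  a b c d e f g h
  ─────────────────
8│♜ · ♝ · ♚ · · ♜│8
7│♟ ♟ · ♟ · ♟ ♟ ♟│7
6│· · · · · · · ♞│6
5│· · · · ♝ · · ·│5
4│· · · ♕ · · · ·│4
3│· · · ♙ · · · ·│3
2│♙ ♙ · ♙ ♔ ♙ ♙ ♙│2
1│♖ · ♗ · · ♗ · ♖│1
  ─────────────────
  a b c d e f g h


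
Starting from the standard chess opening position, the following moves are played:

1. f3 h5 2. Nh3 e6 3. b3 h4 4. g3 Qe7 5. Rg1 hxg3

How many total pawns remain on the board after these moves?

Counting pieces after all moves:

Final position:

  a b c d e f g h
  ─────────────────
8│♜ ♞ ♝ · ♚ ♝ ♞ ♜│8
7│♟ ♟ ♟ ♟ ♛ ♟ ♟ ·│7
6│· · · · ♟ · · ·│6
5│· · · · · · · ·│5
4│· · · · · · · ·│4
3│· ♙ · · · ♙ ♟ ♘│3
2│♙ · ♙ ♙ ♙ · · ♙│2
1│♖ ♘ ♗ ♕ ♔ ♗ ♖ ·│1
  ─────────────────
  a b c d e f g h


15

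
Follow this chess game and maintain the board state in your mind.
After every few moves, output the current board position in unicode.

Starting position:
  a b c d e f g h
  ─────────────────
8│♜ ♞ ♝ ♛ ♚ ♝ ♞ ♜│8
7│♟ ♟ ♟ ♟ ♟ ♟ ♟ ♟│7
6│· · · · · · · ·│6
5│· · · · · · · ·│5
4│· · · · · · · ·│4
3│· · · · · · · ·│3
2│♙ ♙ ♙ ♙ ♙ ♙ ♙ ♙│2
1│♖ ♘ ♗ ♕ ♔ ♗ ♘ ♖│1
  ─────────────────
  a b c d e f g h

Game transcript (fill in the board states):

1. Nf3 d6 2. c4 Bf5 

  a b c d e f g h
  ─────────────────
8│♜ ♞ · ♛ ♚ ♝ ♞ ♜│8
7│♟ ♟ ♟ · ♟ ♟ ♟ ♟│7
6│· · · ♟ · · · ·│6
5│· · · · · ♝ · ·│5
4│· · ♙ · · · · ·│4
3│· · · · · ♘ · ·│3
2│♙ ♙ · ♙ ♙ ♙ ♙ ♙│2
1│♖ ♘ ♗ ♕ ♔ ♗ · ♖│1
  ─────────────────
  a b c d e f g h

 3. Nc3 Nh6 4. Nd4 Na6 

  a b c d e f g h
  ─────────────────
8│♜ · · ♛ ♚ ♝ · ♜│8
7│♟ ♟ ♟ · ♟ ♟ ♟ ♟│7
6│♞ · · ♟ · · · ♞│6
5│· · · · · ♝ · ·│5
4│· · ♙ ♘ · · · ·│4
3│· · ♘ · · · · ·│3
2│♙ ♙ · ♙ ♙ ♙ ♙ ♙│2
1│♖ · ♗ ♕ ♔ ♗ · ♖│1
  ─────────────────
  a b c d e f g h

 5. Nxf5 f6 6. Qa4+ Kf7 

  a b c d e f g h
  ─────────────────
8│♜ · · ♛ · ♝ · ♜│8
7│♟ ♟ ♟ · ♟ ♚ ♟ ♟│7
6│♞ · · ♟ · ♟ · ♞│6
5│· · · · · ♘ · ·│5
4│♕ · ♙ · · · · ·│4
3│· · ♘ · · · · ·│3
2│♙ ♙ · ♙ ♙ ♙ ♙ ♙│2
1│♖ · ♗ · ♔ ♗ · ♖│1
  ─────────────────
  a b c d e f g h



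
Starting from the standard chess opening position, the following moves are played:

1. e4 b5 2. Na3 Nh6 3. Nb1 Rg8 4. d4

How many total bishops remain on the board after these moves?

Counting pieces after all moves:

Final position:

  a b c d e f g h
  ─────────────────
8│♜ ♞ ♝ ♛ ♚ ♝ ♜ ·│8
7│♟ · ♟ ♟ ♟ ♟ ♟ ♟│7
6│· · · · · · · ♞│6
5│· ♟ · · · · · ·│5
4│· · · ♙ ♙ · · ·│4
3│· · · · · · · ·│3
2│♙ ♙ ♙ · · ♙ ♙ ♙│2
1│♖ ♘ ♗ ♕ ♔ ♗ ♘ ♖│1
  ─────────────────
  a b c d e f g h


4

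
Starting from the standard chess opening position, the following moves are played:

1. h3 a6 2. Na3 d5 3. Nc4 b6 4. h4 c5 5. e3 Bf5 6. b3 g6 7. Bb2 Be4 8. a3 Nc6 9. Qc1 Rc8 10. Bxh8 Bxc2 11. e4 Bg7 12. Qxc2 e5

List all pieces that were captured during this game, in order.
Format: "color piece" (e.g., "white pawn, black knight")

Tracking captures:
  Bxh8: captured black rook
  Bxc2: captured white pawn
  Qxc2: captured black bishop

black rook, white pawn, black bishop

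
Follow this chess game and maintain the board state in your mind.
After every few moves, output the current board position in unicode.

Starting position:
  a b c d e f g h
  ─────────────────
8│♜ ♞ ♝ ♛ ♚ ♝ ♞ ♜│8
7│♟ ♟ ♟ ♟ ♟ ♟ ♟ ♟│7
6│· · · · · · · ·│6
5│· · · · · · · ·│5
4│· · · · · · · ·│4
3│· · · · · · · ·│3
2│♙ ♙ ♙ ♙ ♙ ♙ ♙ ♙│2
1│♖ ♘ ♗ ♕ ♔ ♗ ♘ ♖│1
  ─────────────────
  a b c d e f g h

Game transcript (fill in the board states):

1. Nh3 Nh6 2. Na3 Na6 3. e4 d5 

  a b c d e f g h
  ─────────────────
8│♜ · ♝ ♛ ♚ ♝ · ♜│8
7│♟ ♟ ♟ · ♟ ♟ ♟ ♟│7
6│♞ · · · · · · ♞│6
5│· · · ♟ · · · ·│5
4│· · · · ♙ · · ·│4
3│♘ · · · · · · ♘│3
2│♙ ♙ ♙ ♙ · ♙ ♙ ♙│2
1│♖ · ♗ ♕ ♔ ♗ · ♖│1
  ─────────────────
  a b c d e f g h

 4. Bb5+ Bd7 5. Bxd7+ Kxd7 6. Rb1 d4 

  a b c d e f g h
  ─────────────────
8│♜ · · ♛ · ♝ · ♜│8
7│♟ ♟ ♟ ♚ ♟ ♟ ♟ ♟│7
6│♞ · · · · · · ♞│6
5│· · · · · · · ·│5
4│· · · ♟ ♙ · · ·│4
3│♘ · · · · · · ♘│3
2│♙ ♙ ♙ ♙ · ♙ ♙ ♙│2
1│· ♖ ♗ ♕ ♔ · · ♖│1
  ─────────────────
  a b c d e f g h

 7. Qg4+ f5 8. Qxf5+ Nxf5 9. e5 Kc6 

  a b c d e f g h
  ─────────────────
8│♜ · · ♛ · ♝ · ♜│8
7│♟ ♟ ♟ · ♟ · ♟ ♟│7
6│♞ · ♚ · · · · ·│6
5│· · · · ♙ ♞ · ·│5
4│· · · ♟ · · · ·│4
3│♘ · · · · · · ♘│3
2│♙ ♙ ♙ ♙ · ♙ ♙ ♙│2
1│· ♖ ♗ · ♔ · · ♖│1
  ─────────────────
  a b c d e f g h

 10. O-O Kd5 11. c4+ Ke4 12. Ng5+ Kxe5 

  a b c d e f g h
  ─────────────────
8│♜ · · ♛ · ♝ · ♜│8
7│♟ ♟ ♟ · ♟ · ♟ ♟│7
6│♞ · · · · · · ·│6
5│· · · · ♚ ♞ ♘ ·│5
4│· · ♙ ♟ · · · ·│4
3│♘ · · · · · · ·│3
2│♙ ♙ · ♙ · ♙ ♙ ♙│2
1│· ♖ ♗ · · ♖ ♔ ·│1
  ─────────────────
  a b c d e f g h

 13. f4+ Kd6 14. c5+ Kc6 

  a b c d e f g h
  ─────────────────
8│♜ · · ♛ · ♝ · ♜│8
7│♟ ♟ ♟ · ♟ · ♟ ♟│7
6│♞ · ♚ · · · · ·│6
5│· · ♙ · · ♞ ♘ ·│5
4│· · · ♟ · ♙ · ·│4
3│♘ · · · · · · ·│3
2│♙ ♙ · ♙ · · ♙ ♙│2
1│· ♖ ♗ · · ♖ ♔ ·│1
  ─────────────────
  a b c d e f g h
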